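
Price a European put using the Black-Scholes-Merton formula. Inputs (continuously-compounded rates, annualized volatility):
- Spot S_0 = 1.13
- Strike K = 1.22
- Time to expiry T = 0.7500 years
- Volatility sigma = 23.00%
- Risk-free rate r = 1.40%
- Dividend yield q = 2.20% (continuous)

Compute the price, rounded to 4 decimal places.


d1 = (ln(S/K) + (r - q + 0.5*sigma^2) * T) / (sigma * sqrt(T)) = -0.31526199
d2 = d1 - sigma * sqrt(T) = -0.51444784
exp(-rT) = 0.98955493; exp(-qT) = 0.98363538
P = K * exp(-rT) * N(-d2) - S_0 * exp(-qT) * N(-d1)
N(-d1) = 0.62371863; N(-d2) = 0.69653054
P = 1.2200 * 0.98955493 * 0.69653054 - 1.1300 * 0.98363538 * 0.62371863 = 0.1476

Answer: Price = 0.1476


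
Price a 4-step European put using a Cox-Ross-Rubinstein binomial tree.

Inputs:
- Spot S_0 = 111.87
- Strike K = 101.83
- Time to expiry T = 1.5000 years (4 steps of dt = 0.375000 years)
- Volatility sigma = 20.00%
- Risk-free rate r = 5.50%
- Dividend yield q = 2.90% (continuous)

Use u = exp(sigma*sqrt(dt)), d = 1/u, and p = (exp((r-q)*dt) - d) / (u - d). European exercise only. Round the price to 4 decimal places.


dt = T/N = 0.375000
u = exp(sigma*sqrt(dt)) = 1.130290; d = 1/u = 0.884728
p = (exp((r-q)*dt) - d) / (u - d) = 0.509319
Discount per step: exp(-r*dt) = 0.979586
Stock lattice S(k, i) with i counting down-moves:
  k=0: S(0,0) = 111.8700
  k=1: S(1,0) = 126.4456; S(1,1) = 98.9746
  k=2: S(2,0) = 142.9202; S(2,1) = 111.8700; S(2,2) = 87.5656
  k=3: S(3,0) = 161.5413; S(3,1) = 126.4456; S(3,2) = 98.9746; S(3,3) = 77.4718
  k=4: S(4,0) = 182.5886; S(4,1) = 142.9202; S(4,2) = 111.8700; S(4,3) = 87.5656; S(4,4) = 68.5415
Terminal payoffs V(N, i) = max(K - S_T, 0):
  V(4,0) = 0.000000; V(4,1) = 0.000000; V(4,2) = 0.000000; V(4,3) = 14.264375; V(4,4) = 33.288491
Backward induction: V(k, i) = exp(-r*dt) * [p * V(k+1, i) + (1-p) * V(k+1, i+1)].
  V(3,0) = exp(-r*dt) * [p*0.000000 + (1-p)*0.000000] = 0.000000
  V(3,1) = exp(-r*dt) * [p*0.000000 + (1-p)*0.000000] = 0.000000
  V(3,2) = exp(-r*dt) * [p*0.000000 + (1-p)*14.264375] = 6.856382
  V(3,3) = exp(-r*dt) * [p*14.264375 + (1-p)*33.288491] = 23.117406
  V(2,0) = exp(-r*dt) * [p*0.000000 + (1-p)*0.000000] = 0.000000
  V(2,1) = exp(-r*dt) * [p*0.000000 + (1-p)*6.856382] = 3.295621
  V(2,2) = exp(-r*dt) * [p*6.856382 + (1-p)*23.117406] = 14.532518
  V(1,0) = exp(-r*dt) * [p*0.000000 + (1-p)*3.295621] = 1.584088
  V(1,1) = exp(-r*dt) * [p*3.295621 + (1-p)*14.532518] = 8.629524
  V(0,0) = exp(-r*dt) * [p*1.584088 + (1-p)*8.629524] = 4.938243

Answer: Price = V(0,0) = 4.9382


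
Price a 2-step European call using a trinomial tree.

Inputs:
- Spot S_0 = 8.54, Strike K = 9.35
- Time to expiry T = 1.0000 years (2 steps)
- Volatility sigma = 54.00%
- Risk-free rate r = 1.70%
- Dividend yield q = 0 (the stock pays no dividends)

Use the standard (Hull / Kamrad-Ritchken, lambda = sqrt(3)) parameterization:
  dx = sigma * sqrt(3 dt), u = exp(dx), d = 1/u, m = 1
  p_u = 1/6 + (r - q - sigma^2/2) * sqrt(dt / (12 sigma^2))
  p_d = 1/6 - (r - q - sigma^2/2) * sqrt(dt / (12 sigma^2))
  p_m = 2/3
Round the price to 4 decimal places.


Answer: Price = V(0,0) = 1.4236

Derivation:
dt = T/N = 0.500000; dx = sigma*sqrt(3*dt) = 0.661362
u = exp(dx) = 1.937430; d = 1/u = 0.516148
p_u = 0.117979, p_m = 0.666667, p_d = 0.215354
Discount per step: exp(-r*dt) = 0.991536
Stock lattice S(k, j) with j the centered position index:
  k=0: S(0,+0) = 8.5400
  k=1: S(1,-1) = 4.4079; S(1,+0) = 8.5400; S(1,+1) = 16.5457
  k=2: S(2,-2) = 2.2751; S(2,-1) = 4.4079; S(2,+0) = 8.5400; S(2,+1) = 16.5457; S(2,+2) = 32.0560
Terminal payoffs V(N, j) = max(S_T - K, 0):
  V(2,-2) = 0.000000; V(2,-1) = 0.000000; V(2,+0) = 0.000000; V(2,+1) = 7.195650; V(2,+2) = 22.706035
Backward induction: V(k, j) = exp(-r*dt) * [p_u * V(k+1, j+1) + p_m * V(k+1, j) + p_d * V(k+1, j-1)]
  V(1,-1) = exp(-r*dt) * [p_u*0.000000 + p_m*0.000000 + p_d*0.000000] = 0.000000
  V(1,+0) = exp(-r*dt) * [p_u*7.195650 + p_m*0.000000 + p_d*0.000000] = 0.841752
  V(1,+1) = exp(-r*dt) * [p_u*22.706035 + p_m*7.195650 + p_d*0.000000] = 7.412666
  V(0,+0) = exp(-r*dt) * [p_u*7.412666 + p_m*0.841752 + p_d*0.000000] = 1.423557


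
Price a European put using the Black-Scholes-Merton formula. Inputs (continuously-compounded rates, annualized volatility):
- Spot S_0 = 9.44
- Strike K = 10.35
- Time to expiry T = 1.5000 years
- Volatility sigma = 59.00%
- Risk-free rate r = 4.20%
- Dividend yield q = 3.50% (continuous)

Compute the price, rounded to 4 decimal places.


d1 = (ln(S/K) + (r - q + 0.5*sigma^2) * T) / (sigma * sqrt(T)) = 0.24847023
d2 = d1 - sigma * sqrt(T) = -0.47412924
exp(-rT) = 0.93894347; exp(-qT) = 0.94885432
P = K * exp(-rT) * N(-d2) - S_0 * exp(-qT) * N(-d1)
N(-d1) = 0.40188530; N(-d2) = 0.68229613
P = 10.3500 * 0.93894347 * 0.68229613 - 9.4400 * 0.94885432 * 0.40188530 = 3.0308

Answer: Price = 3.0308


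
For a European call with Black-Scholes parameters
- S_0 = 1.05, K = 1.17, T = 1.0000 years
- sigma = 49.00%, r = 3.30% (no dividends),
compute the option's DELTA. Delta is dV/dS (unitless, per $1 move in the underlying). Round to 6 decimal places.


Answer: Delta = 0.536453

Derivation:
d1 = 0.0915028885; d2 = -0.3984971115
phi(d1) = 0.3972756437; exp(-qT) = 1.0000000000; exp(-rT) = 0.9675385596
N(d1) = 0.5364534944
Delta = exp(-qT) * N(d1) = 1.0000000000 * 0.5364534944 = 0.536453


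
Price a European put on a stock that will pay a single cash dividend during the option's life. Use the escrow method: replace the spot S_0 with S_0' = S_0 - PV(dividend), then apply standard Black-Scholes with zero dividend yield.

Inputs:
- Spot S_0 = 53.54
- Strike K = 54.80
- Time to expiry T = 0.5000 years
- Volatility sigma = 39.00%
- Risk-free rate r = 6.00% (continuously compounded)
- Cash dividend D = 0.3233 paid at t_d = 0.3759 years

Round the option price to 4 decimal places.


Answer: Price = 5.8129

Derivation:
PV(D) = D * exp(-r * t_d) = 0.3233 * 0.97769844 = 0.31608991
S_0' = S_0 - PV(D) = 53.5400 - 0.31608991 = 53.22391009
d1 = (ln(S_0'/K) + (r + sigma^2/2)*T) / (sigma*sqrt(T)) = 0.14085037
d2 = d1 - sigma*sqrt(T) = -0.13492127
exp(-rT) = 0.97044553
N(-d1) = 0.44399407; N(-d2) = 0.55366294
P = K * exp(-rT) * N(-d2) - S_0' * N(-d1) = 54.8000 * 0.97044553 * 0.55366294 - 53.22391009 * 0.44399407 = 5.8129


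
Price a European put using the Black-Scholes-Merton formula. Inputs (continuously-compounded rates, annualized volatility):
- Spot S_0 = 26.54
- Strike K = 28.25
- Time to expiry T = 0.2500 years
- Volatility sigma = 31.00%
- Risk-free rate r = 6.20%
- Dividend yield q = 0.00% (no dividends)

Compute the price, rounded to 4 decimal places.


Answer: Price = 2.3929

Derivation:
d1 = (ln(S/K) + (r - q + 0.5*sigma^2) * T) / (sigma * sqrt(T)) = -0.22534148
d2 = d1 - sigma * sqrt(T) = -0.38034148
exp(-rT) = 0.98461951; exp(-qT) = 1.00000000
P = K * exp(-rT) * N(-d2) - S_0 * exp(-qT) * N(-d1)
N(-d1) = 0.58914318; N(-d2) = 0.64815402
P = 28.2500 * 0.98461951 * 0.64815402 - 26.5400 * 1.00000000 * 0.58914318 = 2.3929


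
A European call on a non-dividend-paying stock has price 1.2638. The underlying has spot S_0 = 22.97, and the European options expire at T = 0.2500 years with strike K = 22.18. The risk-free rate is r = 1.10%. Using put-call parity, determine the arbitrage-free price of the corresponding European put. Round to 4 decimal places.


Answer: Put price = 0.4129

Derivation:
Put-call parity: C - P = S_0 * exp(-qT) - K * exp(-rT).
S_0 * exp(-qT) = 22.9700 * 1.00000000 = 22.97000000
K * exp(-rT) = 22.1800 * 0.99725378 = 22.11908879
P = C - S*exp(-qT) + K*exp(-rT)
P = 1.2638 - 22.97000000 + 22.11908879 = 0.4129


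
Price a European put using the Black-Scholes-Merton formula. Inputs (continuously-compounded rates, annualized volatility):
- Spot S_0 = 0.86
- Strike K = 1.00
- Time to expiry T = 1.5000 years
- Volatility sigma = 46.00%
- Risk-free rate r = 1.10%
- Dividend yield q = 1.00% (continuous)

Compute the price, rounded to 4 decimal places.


d1 = (ln(S/K) + (r - q + 0.5*sigma^2) * T) / (sigma * sqrt(T)) = 0.01664430
d2 = d1 - sigma * sqrt(T) = -0.54673834
exp(-rT) = 0.98363538; exp(-qT) = 0.98511194
P = K * exp(-rT) * N(-d2) - S_0 * exp(-qT) * N(-d1)
N(-d1) = 0.49336019; N(-d2) = 0.70772074
P = 1.0000 * 0.98363538 * 0.70772074 - 0.8600 * 0.98511194 * 0.49336019 = 0.2782

Answer: Price = 0.2782


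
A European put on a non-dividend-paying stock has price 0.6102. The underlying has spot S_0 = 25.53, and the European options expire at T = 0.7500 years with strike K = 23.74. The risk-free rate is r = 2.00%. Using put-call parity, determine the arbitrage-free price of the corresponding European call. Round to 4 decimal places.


Put-call parity: C - P = S_0 * exp(-qT) - K * exp(-rT).
S_0 * exp(-qT) = 25.5300 * 1.00000000 = 25.53000000
K * exp(-rT) = 23.7400 * 0.98511194 = 23.38655745
C = P + S*exp(-qT) - K*exp(-rT)
C = 0.6102 + 25.53000000 - 23.38655745 = 2.7536

Answer: Call price = 2.7536


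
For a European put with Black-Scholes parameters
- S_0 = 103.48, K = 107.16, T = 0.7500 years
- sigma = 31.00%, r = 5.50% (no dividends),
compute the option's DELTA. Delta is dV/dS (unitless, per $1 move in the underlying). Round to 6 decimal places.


d1 = 0.1577202211; d2 = -0.1107476540
phi(d1) = 0.3940110331; exp(-qT) = 1.0000000000; exp(-rT) = 0.9595892027
N(-d1) = 0.4373386329
Delta = -exp(-qT) * N(-d1) = -1.0000000000 * 0.4373386329 = -0.437339

Answer: Delta = -0.437339


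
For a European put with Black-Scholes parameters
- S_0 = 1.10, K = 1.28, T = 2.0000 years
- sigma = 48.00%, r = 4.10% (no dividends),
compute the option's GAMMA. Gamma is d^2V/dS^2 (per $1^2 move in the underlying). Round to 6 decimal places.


d1 = 0.2369545787; d2 = -0.4418679312
phi(d1) = 0.3878982293; exp(-qT) = 1.0000000000; exp(-rT) = 0.9212719587
Gamma = exp(-qT) * phi(d1) / (S * sigma * sqrt(T)) = 1.0000000000 * 0.3878982293 / (1.1000 * 0.4800 * 1.4142135624) = 0.519480

Answer: Gamma = 0.519480


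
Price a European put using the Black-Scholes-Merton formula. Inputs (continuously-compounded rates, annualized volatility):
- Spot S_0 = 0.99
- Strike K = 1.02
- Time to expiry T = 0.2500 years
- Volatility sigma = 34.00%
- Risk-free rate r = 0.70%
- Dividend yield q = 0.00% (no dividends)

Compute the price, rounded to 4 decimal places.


d1 = (ln(S/K) + (r - q + 0.5*sigma^2) * T) / (sigma * sqrt(T)) = -0.08031155
d2 = d1 - sigma * sqrt(T) = -0.25031155
exp(-rT) = 0.99825153; exp(-qT) = 1.00000000
P = K * exp(-rT) * N(-d2) - S_0 * exp(-qT) * N(-d1)
N(-d1) = 0.53200526; N(-d2) = 0.59882679
P = 1.0200 * 0.99825153 * 0.59882679 - 0.9900 * 1.00000000 * 0.53200526 = 0.0831

Answer: Price = 0.0831


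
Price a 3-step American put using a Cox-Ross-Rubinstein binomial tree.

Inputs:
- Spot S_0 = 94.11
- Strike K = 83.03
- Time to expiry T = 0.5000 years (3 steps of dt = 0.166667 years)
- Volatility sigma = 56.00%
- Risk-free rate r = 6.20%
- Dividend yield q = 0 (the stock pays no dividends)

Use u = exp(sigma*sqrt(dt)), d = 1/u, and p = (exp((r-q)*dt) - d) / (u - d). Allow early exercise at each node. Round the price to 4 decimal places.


dt = T/N = 0.166667
u = exp(sigma*sqrt(dt)) = 1.256863; d = 1/u = 0.795632
p = (exp((r-q)*dt) - d) / (u - d) = 0.465613
Discount per step: exp(-r*dt) = 0.989720
Stock lattice S(k, i) with i counting down-moves:
  k=0: S(0,0) = 94.1100
  k=1: S(1,0) = 118.2834; S(1,1) = 74.8769
  k=2: S(2,0) = 148.6660; S(2,1) = 94.1100; S(2,2) = 59.5744
  k=3: S(3,0) = 186.8529; S(3,1) = 118.2834; S(3,2) = 74.8769; S(3,3) = 47.3993
Terminal payoffs V(N, i) = max(K - S_T, 0):
  V(3,0) = 0.000000; V(3,1) = 0.000000; V(3,2) = 8.153112; V(3,3) = 35.630713
Backward induction: V(k, i) = exp(-r*dt) * [p * V(k+1, i) + (1-p) * V(k+1, i+1)]; then take max(V_cont, immediate exercise) for American.
  V(2,0) = exp(-r*dt) * [p*0.000000 + (1-p)*0.000000] = 0.000000; exercise = 0.000000; V(2,0) = max -> 0.000000
  V(2,1) = exp(-r*dt) * [p*0.000000 + (1-p)*8.153112] = 4.312129; exercise = 0.000000; V(2,1) = max -> 4.312129
  V(2,2) = exp(-r*dt) * [p*8.153112 + (1-p)*35.630713] = 22.602025; exercise = 23.455584; V(2,2) = max -> 23.455584
  V(1,0) = exp(-r*dt) * [p*0.000000 + (1-p)*4.312129] = 2.280657; exercise = 0.000000; V(1,0) = max -> 2.280657
  V(1,1) = exp(-r*dt) * [p*4.312129 + (1-p)*23.455584] = 14.392651; exercise = 8.153112; V(1,1) = max -> 14.392651
  V(0,0) = exp(-r*dt) * [p*2.280657 + (1-p)*14.392651] = 8.663168; exercise = 0.000000; V(0,0) = max -> 8.663168

Answer: Price = V(0,0) = 8.6632


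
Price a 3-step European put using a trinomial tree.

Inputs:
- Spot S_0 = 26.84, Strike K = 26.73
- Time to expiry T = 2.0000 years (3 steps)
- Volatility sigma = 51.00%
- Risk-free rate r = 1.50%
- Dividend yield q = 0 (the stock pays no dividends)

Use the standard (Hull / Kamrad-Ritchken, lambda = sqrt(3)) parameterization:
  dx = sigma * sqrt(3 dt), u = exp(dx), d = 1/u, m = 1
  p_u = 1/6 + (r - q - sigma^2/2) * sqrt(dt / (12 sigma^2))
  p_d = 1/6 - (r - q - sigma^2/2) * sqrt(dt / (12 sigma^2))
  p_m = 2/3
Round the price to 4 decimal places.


Answer: Price = V(0,0) = 6.2665

Derivation:
dt = T/N = 0.666667; dx = sigma*sqrt(3*dt) = 0.721249
u = exp(dx) = 2.057001; d = 1/u = 0.486145
p_u = 0.113495, p_m = 0.666667, p_d = 0.219838
Discount per step: exp(-r*dt) = 0.990050
Stock lattice S(k, j) with j the centered position index:
  k=0: S(0,+0) = 26.8400
  k=1: S(1,-1) = 13.0481; S(1,+0) = 26.8400; S(1,+1) = 55.2099
  k=2: S(2,-2) = 6.3433; S(2,-1) = 13.0481; S(2,+0) = 26.8400; S(2,+1) = 55.2099; S(2,+2) = 113.5668
  k=3: S(3,-3) = 3.0838; S(3,-2) = 6.3433; S(3,-1) = 13.0481; S(3,+0) = 26.8400; S(3,+1) = 55.2099; S(3,+2) = 113.5668; S(3,+3) = 233.6070
Terminal payoffs V(N, j) = max(K - S_T, 0):
  V(3,-3) = 23.646249; V(3,-2) = 20.386723; V(3,-1) = 13.681876; V(3,+0) = 0.000000; V(3,+1) = 0.000000; V(3,+2) = 0.000000; V(3,+3) = 0.000000
Backward induction: V(k, j) = exp(-r*dt) * [p_u * V(k+1, j+1) + p_m * V(k+1, j) + p_d * V(k+1, j-1)]
  V(2,-2) = exp(-r*dt) * [p_u*13.681876 + p_m*20.386723 + p_d*23.646249] = 20.139916
  V(2,-1) = exp(-r*dt) * [p_u*0.000000 + p_m*13.681876 + p_d*20.386723] = 13.467681
  V(2,+0) = exp(-r*dt) * [p_u*0.000000 + p_m*0.000000 + p_d*13.681876] = 2.977872
  V(2,+1) = exp(-r*dt) * [p_u*0.000000 + p_m*0.000000 + p_d*0.000000] = 0.000000
  V(2,+2) = exp(-r*dt) * [p_u*0.000000 + p_m*0.000000 + p_d*0.000000] = 0.000000
  V(1,-1) = exp(-r*dt) * [p_u*2.977872 + p_m*13.467681 + p_d*20.139916] = 13.607198
  V(1,+0) = exp(-r*dt) * [p_u*0.000000 + p_m*2.977872 + p_d*13.467681] = 4.896748
  V(1,+1) = exp(-r*dt) * [p_u*0.000000 + p_m*0.000000 + p_d*2.977872] = 0.648137
  V(0,+0) = exp(-r*dt) * [p_u*0.648137 + p_m*4.896748 + p_d*13.607198] = 6.266463


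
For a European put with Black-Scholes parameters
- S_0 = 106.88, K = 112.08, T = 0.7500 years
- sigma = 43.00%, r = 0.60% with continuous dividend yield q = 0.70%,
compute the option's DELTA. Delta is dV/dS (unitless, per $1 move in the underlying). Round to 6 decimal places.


d1 = 0.0566106917; d2 = -0.3157802320
phi(d1) = 0.3983035331; exp(-qT) = 0.9947637572; exp(-rT) = 0.9955101098
N(-d1) = 0.4774276587
Delta = -exp(-qT) * N(-d1) = -0.9947637572 * 0.4774276587 = -0.474928

Answer: Delta = -0.474928


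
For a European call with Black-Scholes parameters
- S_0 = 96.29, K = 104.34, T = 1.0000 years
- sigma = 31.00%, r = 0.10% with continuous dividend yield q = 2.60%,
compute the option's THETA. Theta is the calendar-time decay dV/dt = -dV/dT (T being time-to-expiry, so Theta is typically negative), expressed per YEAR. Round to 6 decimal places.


d1 = -0.1846462140; d2 = -0.4946462140
phi(d1) = 0.3921991057; exp(-qT) = 0.9743350896; exp(-rT) = 0.9990004998
Theta = -S*exp(-qT)*phi(d1)*sigma/(2*sqrt(T)) - r*K*exp(-rT)*N(d2) + q*S*exp(-qT)*N(d1)
N(d1) = 0.4267532678; N(d2) = 0.3104249372; sqrt(T) = 1.0000000000
Term 1 = -96.2900 * 0.9743350896 * 0.3921991057 * 0.3100 / (2 * 1.0000000000) = -5.7033211539
Term 2 = -0.0010 * 104.3400 * 0.9990004998 * 0.3104249372 = -0.0323573644
Term 3 = 0.0260 * 96.2900 * 0.9743350896 * 0.4267532678 = 1.0409736430
Theta = -5.7033211539 + (-0.0323573644) + (1.0409736430) = -4.694705

Answer: Theta = -4.694705


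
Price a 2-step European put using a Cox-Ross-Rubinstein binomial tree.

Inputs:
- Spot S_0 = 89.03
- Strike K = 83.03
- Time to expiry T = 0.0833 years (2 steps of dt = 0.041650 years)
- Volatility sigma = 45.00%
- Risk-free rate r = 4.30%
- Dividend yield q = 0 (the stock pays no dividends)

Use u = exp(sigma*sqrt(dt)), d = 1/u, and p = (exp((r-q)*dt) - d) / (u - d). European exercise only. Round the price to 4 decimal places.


dt = T/N = 0.041650
u = exp(sigma*sqrt(dt)) = 1.096187; d = 1/u = 0.912253
p = (exp((r-q)*dt) - d) / (u - d) = 0.486802
Discount per step: exp(-r*dt) = 0.998211
Stock lattice S(k, i) with i counting down-moves:
  k=0: S(0,0) = 89.0300
  k=1: S(1,0) = 97.5935; S(1,1) = 81.2179
  k=2: S(2,0) = 106.9807; S(2,1) = 89.0300; S(2,2) = 74.0913
Terminal payoffs V(N, i) = max(K - S_T, 0):
  V(2,0) = 0.000000; V(2,1) = 0.000000; V(2,2) = 8.938678
Backward induction: V(k, i) = exp(-r*dt) * [p * V(k+1, i) + (1-p) * V(k+1, i+1)].
  V(1,0) = exp(-r*dt) * [p*0.000000 + (1-p)*0.000000] = 0.000000
  V(1,1) = exp(-r*dt) * [p*0.000000 + (1-p)*8.938678] = 4.579100
  V(0,0) = exp(-r*dt) * [p*0.000000 + (1-p)*4.579100] = 2.345778

Answer: Price = V(0,0) = 2.3458


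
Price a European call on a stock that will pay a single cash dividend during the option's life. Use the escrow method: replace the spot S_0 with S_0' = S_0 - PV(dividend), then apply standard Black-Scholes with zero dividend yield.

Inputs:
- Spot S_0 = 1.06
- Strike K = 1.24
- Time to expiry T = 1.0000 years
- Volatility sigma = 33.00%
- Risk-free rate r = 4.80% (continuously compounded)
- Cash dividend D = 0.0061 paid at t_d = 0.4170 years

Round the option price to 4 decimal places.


PV(D) = D * exp(-r * t_d) = 0.0061 * 0.98018299 = 0.00597912
S_0' = S_0 - PV(D) = 1.0600 - 0.00597912 = 1.05402088
d1 = (ln(S_0'/K) + (r + sigma^2/2)*T) / (sigma*sqrt(T)) = -0.18196702
d2 = d1 - sigma*sqrt(T) = -0.51196702
exp(-rT) = 0.95313379
N(d1) = 0.42780430; N(d2) = 0.30433705
C = S_0' * N(d1) - K * exp(-rT) * N(d2) = 1.05402088 * 0.42780430 - 1.2400 * 0.95313379 * 0.30433705 = 0.0912

Answer: Price = 0.0912


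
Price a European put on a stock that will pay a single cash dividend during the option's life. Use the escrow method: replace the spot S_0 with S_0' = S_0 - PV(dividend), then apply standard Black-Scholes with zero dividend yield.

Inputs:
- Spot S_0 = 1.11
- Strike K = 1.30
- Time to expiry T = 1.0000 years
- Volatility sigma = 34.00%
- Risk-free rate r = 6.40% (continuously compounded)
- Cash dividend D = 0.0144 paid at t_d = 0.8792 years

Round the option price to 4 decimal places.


Answer: Price = 0.2253

Derivation:
PV(D) = D * exp(-r * t_d) = 0.0144 * 0.94528501 = 0.01361210
S_0' = S_0 - PV(D) = 1.1100 - 0.01361210 = 1.09638790
d1 = (ln(S_0'/K) + (r + sigma^2/2)*T) / (sigma*sqrt(T)) = -0.14277417
d2 = d1 - sigma*sqrt(T) = -0.48277417
exp(-rT) = 0.93800500
N(-d1) = 0.55676573; N(-d2) = 0.68537195
P = K * exp(-rT) * N(-d2) - S_0' * N(-d1) = 1.3000 * 0.93800500 * 0.68537195 - 1.09638790 * 0.55676573 = 0.2253


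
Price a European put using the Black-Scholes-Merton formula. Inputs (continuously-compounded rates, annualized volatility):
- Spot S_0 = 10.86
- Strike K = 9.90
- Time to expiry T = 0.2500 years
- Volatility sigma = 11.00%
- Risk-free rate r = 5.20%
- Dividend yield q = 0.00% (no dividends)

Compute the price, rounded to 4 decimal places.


d1 = (ln(S/K) + (r - q + 0.5*sigma^2) * T) / (sigma * sqrt(T)) = 1.94661922
d2 = d1 - sigma * sqrt(T) = 1.89161922
exp(-rT) = 0.98708414; exp(-qT) = 1.00000000
P = K * exp(-rT) * N(-d2) - S_0 * exp(-qT) * N(-d1)
N(-d1) = 0.02579020; N(-d2) = 0.02927087
P = 9.9000 * 0.98708414 * 0.02927087 - 10.8600 * 1.00000000 * 0.02579020 = 0.0060

Answer: Price = 0.0060


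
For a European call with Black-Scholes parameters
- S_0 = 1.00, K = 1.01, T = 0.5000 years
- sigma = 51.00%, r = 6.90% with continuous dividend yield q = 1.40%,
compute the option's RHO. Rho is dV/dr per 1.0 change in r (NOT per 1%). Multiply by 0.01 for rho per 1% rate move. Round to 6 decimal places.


Answer: Rho = 0.218388

Derivation:
d1 = 0.2289768961; d2 = -0.1316475623
phi(d1) = 0.3886198189; exp(-qT) = 0.9930244429; exp(-rT) = 0.9660883397
N(d2) = 0.4476315318
Rho = K*T*exp(-rT)*N(d2) = 1.0100 * 0.5000 * 0.9660883397 * 0.4476315318 = 0.218388


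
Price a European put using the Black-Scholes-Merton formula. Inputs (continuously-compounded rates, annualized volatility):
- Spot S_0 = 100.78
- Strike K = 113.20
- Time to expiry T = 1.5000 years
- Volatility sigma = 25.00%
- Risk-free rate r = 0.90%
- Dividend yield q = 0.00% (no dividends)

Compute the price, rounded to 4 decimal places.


d1 = (ln(S/K) + (r - q + 0.5*sigma^2) * T) / (sigma * sqrt(T)) = -0.18237673
d2 = d1 - sigma * sqrt(T) = -0.48856295
exp(-rT) = 0.98659072; exp(-qT) = 1.00000000
P = K * exp(-rT) * N(-d2) - S_0 * exp(-qT) * N(-d1)
N(-d1) = 0.57235646; N(-d2) = 0.68742443
P = 113.2000 * 0.98659072 * 0.68742443 - 100.7800 * 1.00000000 * 0.57235646 = 19.0909

Answer: Price = 19.0909


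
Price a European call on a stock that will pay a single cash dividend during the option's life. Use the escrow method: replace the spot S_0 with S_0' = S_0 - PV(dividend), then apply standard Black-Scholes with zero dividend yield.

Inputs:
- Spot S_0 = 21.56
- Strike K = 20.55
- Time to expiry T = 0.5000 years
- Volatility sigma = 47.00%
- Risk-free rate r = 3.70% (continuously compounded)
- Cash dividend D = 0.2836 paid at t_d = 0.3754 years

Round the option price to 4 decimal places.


Answer: Price = 3.3239

Derivation:
PV(D) = D * exp(-r * t_d) = 0.2836 * 0.98620622 = 0.27968808
S_0' = S_0 - PV(D) = 21.5600 - 0.27968808 = 21.28031192
d1 = (ln(S_0'/K) + (r + sigma^2/2)*T) / (sigma*sqrt(T)) = 0.32691316
d2 = d1 - sigma*sqrt(T) = -0.00542703
exp(-rT) = 0.98167007
N(d1) = 0.62813322; N(d2) = 0.49783494
C = S_0' * N(d1) - K * exp(-rT) * N(d2) = 21.28031192 * 0.62813322 - 20.5500 * 0.98167007 * 0.49783494 = 3.3239


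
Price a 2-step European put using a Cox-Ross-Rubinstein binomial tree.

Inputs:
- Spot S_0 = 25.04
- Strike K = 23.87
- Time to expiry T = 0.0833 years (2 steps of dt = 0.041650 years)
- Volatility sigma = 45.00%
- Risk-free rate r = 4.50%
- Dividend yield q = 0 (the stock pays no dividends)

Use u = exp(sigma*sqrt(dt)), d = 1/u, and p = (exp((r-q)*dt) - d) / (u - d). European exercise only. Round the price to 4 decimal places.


dt = T/N = 0.041650
u = exp(sigma*sqrt(dt)) = 1.096187; d = 1/u = 0.912253
p = (exp((r-q)*dt) - d) / (u - d) = 0.487256
Discount per step: exp(-r*dt) = 0.998128
Stock lattice S(k, i) with i counting down-moves:
  k=0: S(0,0) = 25.0400
  k=1: S(1,0) = 27.4485; S(1,1) = 22.8428
  k=2: S(2,0) = 30.0887; S(2,1) = 25.0400; S(2,2) = 20.8384
Terminal payoffs V(N, i) = max(K - S_T, 0):
  V(2,0) = 0.000000; V(2,1) = 0.000000; V(2,2) = 3.031556
Backward induction: V(k, i) = exp(-r*dt) * [p * V(k+1, i) + (1-p) * V(k+1, i+1)].
  V(1,0) = exp(-r*dt) * [p*0.000000 + (1-p)*0.000000] = 0.000000
  V(1,1) = exp(-r*dt) * [p*0.000000 + (1-p)*3.031556] = 1.551501
  V(0,0) = exp(-r*dt) * [p*0.000000 + (1-p)*1.551501] = 0.794033

Answer: Price = V(0,0) = 0.7940


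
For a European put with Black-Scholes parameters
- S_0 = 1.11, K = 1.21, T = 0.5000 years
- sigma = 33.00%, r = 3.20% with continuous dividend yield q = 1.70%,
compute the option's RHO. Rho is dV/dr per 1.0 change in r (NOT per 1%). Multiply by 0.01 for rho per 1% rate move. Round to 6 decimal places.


d1 = -0.2208544934; d2 = -0.4541997312
phi(d1) = 0.3893304201; exp(-qT) = 0.9915360229; exp(-rT) = 0.9841273201
N(-d2) = 0.6751574618
Rho = -K*T*exp(-rT)*N(-d2) = -1.2100 * 0.5000 * 0.9841273201 * 0.6751574618 = -0.401987

Answer: Rho = -0.401987


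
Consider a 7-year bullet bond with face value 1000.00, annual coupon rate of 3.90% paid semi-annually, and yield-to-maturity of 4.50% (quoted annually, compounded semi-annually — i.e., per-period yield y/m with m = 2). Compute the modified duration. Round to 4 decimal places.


Coupon per period c = face * coupon_rate / m = 19.500000
Periods per year m = 2; per-period yield y/m = 0.022500
Number of cashflows N = 14
Cashflows (t years, CF_t, discount factor 1/(1+y/m)^(m*t), PV):
  t = 0.5000: CF_t = 19.500000, DF = 0.977995, PV = 19.070905
  t = 1.0000: CF_t = 19.500000, DF = 0.956474, PV = 18.651251
  t = 1.5000: CF_t = 19.500000, DF = 0.935427, PV = 18.240833
  t = 2.0000: CF_t = 19.500000, DF = 0.914843, PV = 17.839445
  t = 2.5000: CF_t = 19.500000, DF = 0.894712, PV = 17.446890
  t = 3.0000: CF_t = 19.500000, DF = 0.875024, PV = 17.062973
  t = 3.5000: CF_t = 19.500000, DF = 0.855769, PV = 16.687504
  t = 4.0000: CF_t = 19.500000, DF = 0.836938, PV = 16.320298
  t = 4.5000: CF_t = 19.500000, DF = 0.818522, PV = 15.961171
  t = 5.0000: CF_t = 19.500000, DF = 0.800510, PV = 15.609948
  t = 5.5000: CF_t = 19.500000, DF = 0.782895, PV = 15.266452
  t = 6.0000: CF_t = 19.500000, DF = 0.765667, PV = 14.930516
  t = 6.5000: CF_t = 19.500000, DF = 0.748819, PV = 14.601971
  t = 7.0000: CF_t = 1019.500000, DF = 0.732341, PV = 746.622024
Price P = sum_t PV_t = 964.312182
First compute Macaulay numerator sum_t t * PV_t:
  t * PV_t at t = 0.5000: 9.535452
  t * PV_t at t = 1.0000: 18.651251
  t * PV_t at t = 1.5000: 27.361249
  t * PV_t at t = 2.0000: 35.678890
  t * PV_t at t = 2.5000: 43.617226
  t * PV_t at t = 3.0000: 51.188920
  t * PV_t at t = 3.5000: 58.406266
  t * PV_t at t = 4.0000: 65.281191
  t * PV_t at t = 4.5000: 71.825271
  t * PV_t at t = 5.0000: 78.049738
  t * PV_t at t = 5.5000: 83.965488
  t * PV_t at t = 6.0000: 89.583095
  t * PV_t at t = 6.5000: 94.912814
  t * PV_t at t = 7.0000: 5226.354167
Macaulay duration D = 5954.411019 / 964.312182 = 6.174775
Modified duration = D / (1 + y/m) = 6.174775 / (1 + 0.022500) = 6.038900

Answer: Modified duration = 6.0389


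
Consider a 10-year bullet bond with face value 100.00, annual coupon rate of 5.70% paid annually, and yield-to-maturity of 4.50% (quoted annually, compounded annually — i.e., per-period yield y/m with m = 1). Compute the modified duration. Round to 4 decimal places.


Answer: Modified duration = 7.6529

Derivation:
Coupon per period c = face * coupon_rate / m = 5.700000
Periods per year m = 1; per-period yield y/m = 0.045000
Number of cashflows N = 10
Cashflows (t years, CF_t, discount factor 1/(1+y/m)^(m*t), PV):
  t = 1.0000: CF_t = 5.700000, DF = 0.956938, PV = 5.454545
  t = 2.0000: CF_t = 5.700000, DF = 0.915730, PV = 5.219661
  t = 3.0000: CF_t = 5.700000, DF = 0.876297, PV = 4.994891
  t = 4.0000: CF_t = 5.700000, DF = 0.838561, PV = 4.779800
  t = 5.0000: CF_t = 5.700000, DF = 0.802451, PV = 4.573971
  t = 6.0000: CF_t = 5.700000, DF = 0.767896, PV = 4.377006
  t = 7.0000: CF_t = 5.700000, DF = 0.734828, PV = 4.188522
  t = 8.0000: CF_t = 5.700000, DF = 0.703185, PV = 4.008155
  t = 9.0000: CF_t = 5.700000, DF = 0.672904, PV = 3.835555
  t = 10.0000: CF_t = 105.700000, DF = 0.643928, PV = 68.063156
Price P = sum_t PV_t = 109.495262
First compute Macaulay numerator sum_t t * PV_t:
  t * PV_t at t = 1.0000: 5.454545
  t * PV_t at t = 2.0000: 10.439321
  t * PV_t at t = 3.0000: 14.984672
  t * PV_t at t = 4.0000: 19.119199
  t * PV_t at t = 5.0000: 22.869855
  t * PV_t at t = 6.0000: 26.262034
  t * PV_t at t = 7.0000: 29.319655
  t * PV_t at t = 8.0000: 32.065242
  t * PV_t at t = 9.0000: 34.519997
  t * PV_t at t = 10.0000: 680.631560
Macaulay duration D = 875.666081 / 109.495262 = 7.997297
Modified duration = D / (1 + y/m) = 7.997297 / (1 + 0.045000) = 7.652915


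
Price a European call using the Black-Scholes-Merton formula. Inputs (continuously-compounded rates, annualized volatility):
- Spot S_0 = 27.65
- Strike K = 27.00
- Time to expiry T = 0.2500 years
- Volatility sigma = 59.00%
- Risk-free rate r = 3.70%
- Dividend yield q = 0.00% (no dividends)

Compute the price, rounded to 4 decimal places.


d1 = (ln(S/K) + (r - q + 0.5*sigma^2) * T) / (sigma * sqrt(T)) = 0.25949614
d2 = d1 - sigma * sqrt(T) = -0.03550386
exp(-rT) = 0.99079265; exp(-qT) = 1.00000000
C = S_0 * exp(-qT) * N(d1) - K * exp(-rT) * N(d2)
N(d1) = 0.60237377; N(d2) = 0.48583899
C = 27.6500 * 1.00000000 * 0.60237377 - 27.0000 * 0.99079265 * 0.48583899 = 3.6588

Answer: Price = 3.6588


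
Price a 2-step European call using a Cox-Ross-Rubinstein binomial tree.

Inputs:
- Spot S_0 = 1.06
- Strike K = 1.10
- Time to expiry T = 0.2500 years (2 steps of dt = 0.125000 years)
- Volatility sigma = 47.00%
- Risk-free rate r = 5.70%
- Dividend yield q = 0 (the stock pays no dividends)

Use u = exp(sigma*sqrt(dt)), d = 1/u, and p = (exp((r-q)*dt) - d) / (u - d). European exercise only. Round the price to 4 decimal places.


dt = T/N = 0.125000
u = exp(sigma*sqrt(dt)) = 1.180774; d = 1/u = 0.846902
p = (exp((r-q)*dt) - d) / (u - d) = 0.479970
Discount per step: exp(-r*dt) = 0.992900
Stock lattice S(k, i) with i counting down-moves:
  k=0: S(0,0) = 1.0600
  k=1: S(1,0) = 1.2516; S(1,1) = 0.8977
  k=2: S(2,0) = 1.4779; S(2,1) = 1.0600; S(2,2) = 0.7603
Terminal payoffs V(N, i) = max(S_T - K, 0):
  V(2,0) = 0.377881; V(2,1) = 0.000000; V(2,2) = 0.000000
Backward induction: V(k, i) = exp(-r*dt) * [p * V(k+1, i) + (1-p) * V(k+1, i+1)].
  V(1,0) = exp(-r*dt) * [p*0.377881 + (1-p)*0.000000] = 0.180084
  V(1,1) = exp(-r*dt) * [p*0.000000 + (1-p)*0.000000] = 0.000000
  V(0,0) = exp(-r*dt) * [p*0.180084 + (1-p)*0.000000] = 0.085821

Answer: Price = V(0,0) = 0.0858


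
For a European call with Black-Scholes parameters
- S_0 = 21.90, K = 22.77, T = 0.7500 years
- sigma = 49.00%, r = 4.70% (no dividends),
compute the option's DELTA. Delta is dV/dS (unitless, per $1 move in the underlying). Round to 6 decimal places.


Answer: Delta = 0.580604

Derivation:
d1 = 0.2034399876; d2 = -0.2209124602
phi(d1) = 0.3907714380; exp(-qT) = 1.0000000000; exp(-rT) = 0.9653640451
N(d1) = 0.5806044262
Delta = exp(-qT) * N(d1) = 1.0000000000 * 0.5806044262 = 0.580604


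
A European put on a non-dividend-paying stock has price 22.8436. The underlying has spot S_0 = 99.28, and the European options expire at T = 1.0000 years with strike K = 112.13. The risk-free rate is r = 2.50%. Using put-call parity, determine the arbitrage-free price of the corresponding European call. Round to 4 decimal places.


Answer: Call price = 12.7621

Derivation:
Put-call parity: C - P = S_0 * exp(-qT) - K * exp(-rT).
S_0 * exp(-qT) = 99.2800 * 1.00000000 = 99.28000000
K * exp(-rT) = 112.1300 * 0.97530991 = 109.36150044
C = P + S*exp(-qT) - K*exp(-rT)
C = 22.8436 + 99.28000000 - 109.36150044 = 12.7621


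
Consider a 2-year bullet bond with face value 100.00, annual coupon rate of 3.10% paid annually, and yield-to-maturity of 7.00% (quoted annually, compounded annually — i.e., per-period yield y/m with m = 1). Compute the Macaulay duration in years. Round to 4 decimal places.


Coupon per period c = face * coupon_rate / m = 3.100000
Periods per year m = 1; per-period yield y/m = 0.070000
Number of cashflows N = 2
Cashflows (t years, CF_t, discount factor 1/(1+y/m)^(m*t), PV):
  t = 1.0000: CF_t = 3.100000, DF = 0.934579, PV = 2.897196
  t = 2.0000: CF_t = 103.100000, DF = 0.873439, PV = 90.051533
Price P = sum_t PV_t = 92.948729
Macaulay numerator sum_t t * PV_t:
  t * PV_t at t = 1.0000: 2.897196
  t * PV_t at t = 2.0000: 180.103066
Macaulay duration D = (sum_t t * PV_t) / P = 183.000262 / 92.948729 = 1.968830

Answer: Macaulay duration = 1.9688 years


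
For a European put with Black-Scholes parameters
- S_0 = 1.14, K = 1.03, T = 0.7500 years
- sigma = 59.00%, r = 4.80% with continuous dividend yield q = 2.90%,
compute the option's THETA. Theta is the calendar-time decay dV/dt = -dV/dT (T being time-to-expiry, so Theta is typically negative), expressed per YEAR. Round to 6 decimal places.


Answer: Theta = -0.120755

Derivation:
d1 = 0.4819543127; d2 = -0.0290006756
phi(d1) = 0.3551984921; exp(-qT) = 0.9784848257; exp(-rT) = 0.9646402935
Theta = -S*exp(-qT)*phi(d1)*sigma/(2*sqrt(T)) + r*K*exp(-rT)*N(-d2) - q*S*exp(-qT)*N(-d1)
N(-d1) = 0.3149192010; N(-d2) = 0.5115679741; sqrt(T) = 0.8660254038
Term 1 = -1.1400 * 0.9784848257 * 0.3551984921 * 0.5900 / (2 * 0.8660254038) = -0.1349650886
Term 2 = 0.0480 * 1.0300 * 0.9646402935 * 0.5115679741 = 0.0243976057
Term 3 = -0.0290 * 1.1400 * 0.9784848257 * 0.3149192010 = -0.0101872294
Theta = -0.1349650886 + (0.0243976057) + (-0.0101872294) = -0.120755


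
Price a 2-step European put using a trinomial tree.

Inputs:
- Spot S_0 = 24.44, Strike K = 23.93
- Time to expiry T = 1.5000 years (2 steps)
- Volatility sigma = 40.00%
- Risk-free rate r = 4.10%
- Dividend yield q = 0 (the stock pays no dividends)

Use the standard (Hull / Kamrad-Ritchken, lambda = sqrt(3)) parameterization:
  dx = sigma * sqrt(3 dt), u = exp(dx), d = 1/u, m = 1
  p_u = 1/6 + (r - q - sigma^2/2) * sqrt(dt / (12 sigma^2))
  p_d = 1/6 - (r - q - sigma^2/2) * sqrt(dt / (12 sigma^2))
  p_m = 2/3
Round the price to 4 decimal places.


dt = T/N = 0.750000; dx = sigma*sqrt(3*dt) = 0.600000
u = exp(dx) = 1.822119; d = 1/u = 0.548812
p_u = 0.142292, p_m = 0.666667, p_d = 0.191042
Discount per step: exp(-r*dt) = 0.969718
Stock lattice S(k, j) with j the centered position index:
  k=0: S(0,+0) = 24.4400
  k=1: S(1,-1) = 13.4130; S(1,+0) = 24.4400; S(1,+1) = 44.5326
  k=2: S(2,-2) = 7.3612; S(2,-1) = 13.4130; S(2,+0) = 24.4400; S(2,+1) = 44.5326; S(2,+2) = 81.1437
Terminal payoffs V(N, j) = max(K - S_T, 0):
  V(2,-2) = 16.568813; V(2,-1) = 10.517044; V(2,+0) = 0.000000; V(2,+1) = 0.000000; V(2,+2) = 0.000000
Backward induction: V(k, j) = exp(-r*dt) * [p_u * V(k+1, j+1) + p_m * V(k+1, j) + p_d * V(k+1, j-1)]
  V(1,-1) = exp(-r*dt) * [p_u*0.000000 + p_m*10.517044 + p_d*16.568813] = 9.868525
  V(1,+0) = exp(-r*dt) * [p_u*0.000000 + p_m*0.000000 + p_d*10.517044] = 1.948351
  V(1,+1) = exp(-r*dt) * [p_u*0.000000 + p_m*0.000000 + p_d*0.000000] = 0.000000
  V(0,+0) = exp(-r*dt) * [p_u*0.000000 + p_m*1.948351 + p_d*9.868525] = 3.087776

Answer: Price = V(0,0) = 3.0878


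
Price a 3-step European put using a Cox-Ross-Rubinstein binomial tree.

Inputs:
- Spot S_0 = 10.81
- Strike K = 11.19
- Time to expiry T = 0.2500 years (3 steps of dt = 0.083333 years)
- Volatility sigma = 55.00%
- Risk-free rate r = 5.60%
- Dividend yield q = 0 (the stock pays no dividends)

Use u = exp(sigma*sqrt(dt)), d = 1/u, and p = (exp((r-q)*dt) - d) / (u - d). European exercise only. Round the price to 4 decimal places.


dt = T/N = 0.083333
u = exp(sigma*sqrt(dt)) = 1.172070; d = 1/u = 0.853191
p = (exp((r-q)*dt) - d) / (u - d) = 0.475059
Discount per step: exp(-r*dt) = 0.995344
Stock lattice S(k, i) with i counting down-moves:
  k=0: S(0,0) = 10.8100
  k=1: S(1,0) = 12.6701; S(1,1) = 9.2230
  k=2: S(2,0) = 14.8502; S(2,1) = 10.8100; S(2,2) = 7.8690
  k=3: S(3,0) = 17.4055; S(3,1) = 12.6701; S(3,2) = 9.2230; S(3,3) = 6.7137
Terminal payoffs V(N, i) = max(K - S_T, 0):
  V(3,0) = 0.000000; V(3,1) = 0.000000; V(3,2) = 1.967001; V(3,3) = 4.476250
Backward induction: V(k, i) = exp(-r*dt) * [p * V(k+1, i) + (1-p) * V(k+1, i+1)].
  V(2,0) = exp(-r*dt) * [p*0.000000 + (1-p)*0.000000] = 0.000000
  V(2,1) = exp(-r*dt) * [p*0.000000 + (1-p)*1.967001] = 1.027752
  V(2,2) = exp(-r*dt) * [p*1.967001 + (1-p)*4.476250] = 3.268917
  V(1,0) = exp(-r*dt) * [p*0.000000 + (1-p)*1.027752] = 0.536997
  V(1,1) = exp(-r*dt) * [p*1.027752 + (1-p)*3.268917] = 2.193969
  V(0,0) = exp(-r*dt) * [p*0.536997 + (1-p)*2.193969] = 1.400259

Answer: Price = V(0,0) = 1.4003


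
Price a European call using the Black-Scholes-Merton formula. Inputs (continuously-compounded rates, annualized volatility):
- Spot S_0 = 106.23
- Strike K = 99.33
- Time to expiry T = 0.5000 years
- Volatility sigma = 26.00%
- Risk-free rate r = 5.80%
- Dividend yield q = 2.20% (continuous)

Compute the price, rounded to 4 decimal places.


Answer: Price = 12.4450

Derivation:
d1 = (ln(S/K) + (r - q + 0.5*sigma^2) * T) / (sigma * sqrt(T)) = 0.55512731
d2 = d1 - sigma * sqrt(T) = 0.37127955
exp(-rT) = 0.97141646; exp(-qT) = 0.98906028
C = S_0 * exp(-qT) * N(d1) - K * exp(-rT) * N(d2)
N(d1) = 0.71059621; N(d2) = 0.64478534
C = 106.2300 * 0.98906028 * 0.71059621 - 99.3300 * 0.97141646 * 0.64478534 = 12.4450


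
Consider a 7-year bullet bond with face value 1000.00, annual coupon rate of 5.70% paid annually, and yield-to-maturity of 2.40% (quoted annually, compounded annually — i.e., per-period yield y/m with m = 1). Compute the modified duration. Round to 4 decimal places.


Coupon per period c = face * coupon_rate / m = 57.000000
Periods per year m = 1; per-period yield y/m = 0.024000
Number of cashflows N = 7
Cashflows (t years, CF_t, discount factor 1/(1+y/m)^(m*t), PV):
  t = 1.0000: CF_t = 57.000000, DF = 0.976562, PV = 55.664062
  t = 2.0000: CF_t = 57.000000, DF = 0.953674, PV = 54.359436
  t = 3.0000: CF_t = 57.000000, DF = 0.931323, PV = 53.085387
  t = 4.0000: CF_t = 57.000000, DF = 0.909495, PV = 51.841198
  t = 5.0000: CF_t = 57.000000, DF = 0.888178, PV = 50.626170
  t = 6.0000: CF_t = 57.000000, DF = 0.867362, PV = 49.439619
  t = 7.0000: CF_t = 1057.000000, DF = 0.847033, PV = 895.313825
Price P = sum_t PV_t = 1210.329698
First compute Macaulay numerator sum_t t * PV_t:
  t * PV_t at t = 1.0000: 55.664062
  t * PV_t at t = 2.0000: 108.718872
  t * PV_t at t = 3.0000: 159.256160
  t * PV_t at t = 4.0000: 207.364792
  t * PV_t at t = 5.0000: 253.130850
  t * PV_t at t = 6.0000: 296.637714
  t * PV_t at t = 7.0000: 6267.196777
Macaulay duration D = 7347.969228 / 1210.329698 = 6.071048
Modified duration = D / (1 + y/m) = 6.071048 / (1 + 0.024000) = 5.928757

Answer: Modified duration = 5.9288


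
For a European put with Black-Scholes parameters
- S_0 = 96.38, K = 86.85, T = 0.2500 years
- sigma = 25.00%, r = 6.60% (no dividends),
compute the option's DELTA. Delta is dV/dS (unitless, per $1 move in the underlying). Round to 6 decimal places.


Answer: Delta = -0.152109

Derivation:
d1 = 1.0274297482; d2 = 0.9024297482
phi(d1) = 0.2353351815; exp(-qT) = 1.0000000000; exp(-rT) = 0.9836353794
N(-d1) = 0.1521090748
Delta = -exp(-qT) * N(-d1) = -1.0000000000 * 0.1521090748 = -0.152109


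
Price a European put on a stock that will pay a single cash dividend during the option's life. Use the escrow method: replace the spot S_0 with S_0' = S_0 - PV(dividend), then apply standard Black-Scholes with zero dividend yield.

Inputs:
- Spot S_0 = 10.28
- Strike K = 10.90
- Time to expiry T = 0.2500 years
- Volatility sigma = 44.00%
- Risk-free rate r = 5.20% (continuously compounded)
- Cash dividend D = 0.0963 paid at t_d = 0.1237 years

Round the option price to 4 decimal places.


PV(D) = D * exp(-r * t_d) = 0.0963 * 0.99358824 = 0.09568255
S_0' = S_0 - PV(D) = 10.2800 - 0.09568255 = 10.18431745
d1 = (ln(S_0'/K) + (r + sigma^2/2)*T) / (sigma*sqrt(T)) = -0.13960799
d2 = d1 - sigma*sqrt(T) = -0.35960799
exp(-rT) = 0.98708414
N(-d1) = 0.55551513; N(-d2) = 0.64042984
P = K * exp(-rT) * N(-d2) - S_0' * N(-d1) = 10.9000 * 0.98708414 * 0.64042984 - 10.18431745 * 0.55551513 = 1.2330

Answer: Price = 1.2330


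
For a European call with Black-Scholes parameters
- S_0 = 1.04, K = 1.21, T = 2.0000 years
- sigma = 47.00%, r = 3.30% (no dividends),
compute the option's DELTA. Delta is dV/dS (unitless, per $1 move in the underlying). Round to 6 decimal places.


d1 = 0.2038579124; d2 = -0.4608224619
phi(d1) = 0.3907381809; exp(-qT) = 1.0000000000; exp(-rT) = 0.9361308643
N(d1) = 0.5807677323
Delta = exp(-qT) * N(d1) = 1.0000000000 * 0.5807677323 = 0.580768

Answer: Delta = 0.580768


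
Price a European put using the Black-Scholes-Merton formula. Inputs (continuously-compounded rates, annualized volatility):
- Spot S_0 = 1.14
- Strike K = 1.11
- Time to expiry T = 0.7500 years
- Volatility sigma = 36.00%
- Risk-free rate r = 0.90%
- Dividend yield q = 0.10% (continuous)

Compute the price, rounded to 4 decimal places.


Answer: Price = 0.1213

Derivation:
d1 = (ln(S/K) + (r - q + 0.5*sigma^2) * T) / (sigma * sqrt(T)) = 0.26066802
d2 = d1 - sigma * sqrt(T) = -0.05110112
exp(-rT) = 0.99327273; exp(-qT) = 0.99925028
P = K * exp(-rT) * N(-d2) - S_0 * exp(-qT) * N(-d1)
N(-d1) = 0.39717426; N(-d2) = 0.52037753
P = 1.1100 * 0.99327273 * 0.52037753 - 1.1400 * 0.99925028 * 0.39717426 = 0.1213


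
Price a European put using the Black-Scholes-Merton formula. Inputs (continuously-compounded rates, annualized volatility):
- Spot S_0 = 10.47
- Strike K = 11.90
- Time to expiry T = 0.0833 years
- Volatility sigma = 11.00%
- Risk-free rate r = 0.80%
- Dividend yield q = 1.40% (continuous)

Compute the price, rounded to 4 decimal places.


d1 = (ln(S/K) + (r - q + 0.5*sigma^2) * T) / (sigma * sqrt(T)) = -4.03239762
d2 = d1 - sigma * sqrt(T) = -4.06414554
exp(-rT) = 0.99933382; exp(-qT) = 0.99883448
P = K * exp(-rT) * N(-d2) - S_0 * exp(-qT) * N(-d1)
N(-d1) = 0.99997239; N(-d2) = 0.99997590
P = 11.9000 * 0.99933382 * 0.99997590 - 10.4700 * 0.99883448 * 0.99997239 = 1.4343

Answer: Price = 1.4343
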